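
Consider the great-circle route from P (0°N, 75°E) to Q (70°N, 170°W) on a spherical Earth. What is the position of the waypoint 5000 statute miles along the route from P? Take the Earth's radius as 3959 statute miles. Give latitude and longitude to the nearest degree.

Write both endpoints as unit vectors p₁, p₂ with components (cos φ cos λ, cos φ sin λ, sin φ).
The central angle between the endpoints is δ = arccos(p₁·p₂) ≈ 1.716 rad (98.3°). The total great-circle distance is δ·R ≈ 1.716 × 3959 ≈ 6793 mi, so the target fraction is f = 5000/6793 ≈ 0.736.
Interpolate at f ≈ 0.736 with slerp weights a = sin((1−f)δ)/sin δ ≈ 0.442, b = sin(fδ)/sin δ ≈ 0.963.
p = a·p₁ + b·p₂ ≈ (-0.210, 0.370, 0.905); φ = arcsin(p_z) ≈ 64.83°, λ = atan2(p_y, p_x) ≈ 119.57°.

≈ (65°N, 120°E)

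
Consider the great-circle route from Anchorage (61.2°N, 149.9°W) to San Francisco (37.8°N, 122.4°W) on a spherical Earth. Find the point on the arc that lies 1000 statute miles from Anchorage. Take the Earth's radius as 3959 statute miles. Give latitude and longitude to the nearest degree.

≈ 50°N, 133°W

Convert each endpoint to a unit vector on the sphere (x = cos φ cos λ, y = cos φ sin λ, z = sin φ).
The central angle between the endpoints is δ = arccos(p₁·p₂) ≈ 0.506 rad (29.0°). The total great-circle distance is δ·R ≈ 0.506 × 3959 ≈ 2003 mi, so the target fraction is f = 1000/2003 ≈ 0.499.
Interpolate at f ≈ 0.499 with slerp weights a = sin((1−f)δ)/sin δ ≈ 0.517, b = sin(fδ)/sin δ ≈ 0.516.
p = a·p₁ + b·p₂ ≈ (-0.434, -0.469, 0.769); φ = arcsin(p_z) ≈ 50.29°, λ = atan2(p_y, p_x) ≈ -132.77°.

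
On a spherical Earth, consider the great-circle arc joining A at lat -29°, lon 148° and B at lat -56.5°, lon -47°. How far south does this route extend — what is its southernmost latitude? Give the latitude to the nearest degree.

≈ -83°

The great circle lies in the plane with unit normal n̂ = (p₁ × p₂)/|p₁ × p₂|.
Here n̂_z ≈ +0.125; the vertex latitude is φ_max = arccos|n̂_z| ≈ 82.8°.
Check via Clairaut: cos φ_max = |cos φ₁| · sin C = cos(29.0°)·sin(171.8°) ≈ 0.125, again giving ≈ 82.8°.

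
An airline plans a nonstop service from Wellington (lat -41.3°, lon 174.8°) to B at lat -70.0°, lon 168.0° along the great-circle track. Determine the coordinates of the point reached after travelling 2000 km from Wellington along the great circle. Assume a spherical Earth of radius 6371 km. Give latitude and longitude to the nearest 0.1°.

The haversine formula gives a central angle δ ≈ 0.505 rad (28.9°) between the endpoints. The total great-circle distance is δ·R ≈ 0.505 × 6371 ≈ 3215 km, so the target fraction is f = 2000/3215 ≈ 0.622.
Interpolate at f ≈ 0.622 with slerp weights a = sin((1−f)δ)/sin δ ≈ 0.392, b = sin(fδ)/sin δ ≈ 0.639.
p = a·p₁ + b·p₂ ≈ (-0.507, 0.072, -0.859); φ = arcsin(p_z) ≈ -59.20°, λ = atan2(p_y, p_x) ≈ 171.91°.

≈ lat -59.2°, lon 171.9°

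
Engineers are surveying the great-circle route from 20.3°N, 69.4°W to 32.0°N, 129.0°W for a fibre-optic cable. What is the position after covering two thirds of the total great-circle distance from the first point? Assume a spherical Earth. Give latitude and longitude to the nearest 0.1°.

≈ 31.2°N, 107.8°W

From cos δ = sin φ₁ sin φ₂ + cos φ₁ cos φ₂ cos Δλ, the central angle is δ ≈ 0.944 rad (54.1°).
Interpolate at f = 2/3 with slerp weights a = sin((1−f)δ)/sin δ ≈ 0.382, b = sin(fδ)/sin δ ≈ 0.727.
p = a·p₁ + b·p₂ ≈ (-0.262, -0.815, 0.518); φ = arcsin(p_z) ≈ 31.18°, λ = atan2(p_y, p_x) ≈ -107.82°.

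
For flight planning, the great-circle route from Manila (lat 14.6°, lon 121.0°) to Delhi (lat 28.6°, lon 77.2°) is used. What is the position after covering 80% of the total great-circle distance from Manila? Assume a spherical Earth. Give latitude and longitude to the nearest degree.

≈ lat 27°, lon 87°

Convert each endpoint to a unit vector on the sphere (x = cos φ cos λ, y = cos φ sin λ, z = sin φ).
The central angle between the endpoints is δ = arccos(p₁·p₂) ≈ 0.747 rad (42.8°).
Interpolate at f = 0.80 with slerp weights a = sin((1−f)δ)/sin δ ≈ 0.219, b = sin(fδ)/sin δ ≈ 0.828.
p = a·p₁ + b·p₂ ≈ (0.052, 0.891, 0.452); φ = arcsin(p_z) ≈ 26.85°, λ = atan2(p_y, p_x) ≈ 86.67°.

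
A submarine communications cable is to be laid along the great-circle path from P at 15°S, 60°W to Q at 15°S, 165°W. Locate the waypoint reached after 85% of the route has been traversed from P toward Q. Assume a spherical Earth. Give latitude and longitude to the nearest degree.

≈ 19°S, 150°W

From cos δ = sin φ₁ sin φ₂ + cos φ₁ cos φ₂ cos Δλ, the central angle is δ ≈ 1.746 rad (100.0°).
Interpolate at f = 0.85 with slerp weights a = sin((1−f)δ)/sin δ ≈ 0.263, b = sin(fδ)/sin δ ≈ 1.012.
p = a·p₁ + b·p₂ ≈ (-0.817, -0.473, -0.330); φ = arcsin(p_z) ≈ -19.26°, λ = atan2(p_y, p_x) ≈ -149.93°.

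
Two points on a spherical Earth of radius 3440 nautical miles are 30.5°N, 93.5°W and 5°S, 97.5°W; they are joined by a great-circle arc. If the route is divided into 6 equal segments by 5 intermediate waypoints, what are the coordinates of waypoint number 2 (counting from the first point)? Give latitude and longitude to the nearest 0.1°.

≈ 18.7°N, 95.0°W

Write both endpoints as unit vectors p₁, p₂ with components (cos φ cos λ, cos φ sin λ, sin φ).
The central angle between the endpoints is δ = arccos(p₁·p₂) ≈ 0.623 rad (35.7°).
Interpolate at f = 2/6 with slerp weights a = sin((1−f)δ)/sin δ ≈ 0.692, b = sin(fδ)/sin δ ≈ 0.353.
p = a·p₁ + b·p₂ ≈ (-0.082, -0.944, 0.320); φ = arcsin(p_z) ≈ 18.67°, λ = atan2(p_y, p_x) ≈ -94.99°.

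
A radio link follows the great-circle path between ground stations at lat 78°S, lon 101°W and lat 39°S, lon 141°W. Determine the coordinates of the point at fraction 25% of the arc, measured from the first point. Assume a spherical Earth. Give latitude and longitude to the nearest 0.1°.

Convert each endpoint to a unit vector on the sphere (x = cos φ cos λ, y = cos φ sin λ, z = sin φ).
The central angle between the endpoints is δ = arccos(p₁·p₂) ≈ 0.739 rad (42.3°).
Interpolate at f = 0.25 with slerp weights a = sin((1−f)δ)/sin δ ≈ 0.781, b = sin(fδ)/sin δ ≈ 0.273.
p = a·p₁ + b·p₂ ≈ (-0.196, -0.293, -0.936); φ = arcsin(p_z) ≈ -69.38°, λ = atan2(p_y, p_x) ≈ -123.75°.

≈ lat 69.4°S, lon 123.8°W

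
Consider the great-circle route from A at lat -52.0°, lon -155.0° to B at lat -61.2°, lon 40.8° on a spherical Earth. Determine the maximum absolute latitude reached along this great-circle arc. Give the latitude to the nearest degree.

The great circle lies in the plane with unit normal n̂ = (p₁ × p₂)/|p₁ × p₂|.
Here n̂_z ≈ -0.088; the vertex latitude is φ_max = arccos|n̂_z| ≈ 84.9°.
Check via Clairaut: cos φ_max = |cos φ₁| · sin C = cos(52.0°)·sin(171.8°) ≈ 0.088, again giving ≈ 84.9°.

≈ -85°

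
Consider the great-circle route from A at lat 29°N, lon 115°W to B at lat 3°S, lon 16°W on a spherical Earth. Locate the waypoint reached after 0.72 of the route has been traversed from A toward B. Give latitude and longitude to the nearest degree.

≈ lat 10°N, lon 41°W

Write both endpoints as unit vectors p₁, p₂ with components (cos φ cos λ, cos φ sin λ, sin φ).
The central angle between the endpoints is δ = arccos(p₁·p₂) ≈ 1.734 rad (99.3°).
Interpolate at f = 0.72 with slerp weights a = sin((1−f)δ)/sin δ ≈ 0.473, b = sin(fδ)/sin δ ≈ 0.961.
p = a·p₁ + b·p₂ ≈ (0.748, -0.639, 0.179); φ = arcsin(p_z) ≈ 10.31°, λ = atan2(p_y, p_x) ≈ -40.53°.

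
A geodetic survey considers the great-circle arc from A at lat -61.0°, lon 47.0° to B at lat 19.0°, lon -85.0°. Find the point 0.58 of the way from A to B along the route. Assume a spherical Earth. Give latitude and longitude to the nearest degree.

≈ lat -29°, lon -61°

Convert each endpoint to a unit vector on the sphere (x = cos φ cos λ, y = cos φ sin λ, z = sin φ).
The central angle between the endpoints is δ = arccos(p₁·p₂) ≈ 2.204 rad (126.3°).
Interpolate at f = 0.58 with slerp weights a = sin((1−f)δ)/sin δ ≈ 0.991, b = sin(fδ)/sin δ ≈ 1.187.
p = a·p₁ + b·p₂ ≈ (0.425, -0.767, -0.480); φ = arcsin(p_z) ≈ -28.69°, λ = atan2(p_y, p_x) ≈ -60.99°.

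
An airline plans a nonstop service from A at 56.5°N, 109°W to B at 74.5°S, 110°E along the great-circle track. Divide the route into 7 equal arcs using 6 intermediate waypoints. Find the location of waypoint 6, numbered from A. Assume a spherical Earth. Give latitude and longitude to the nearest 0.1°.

≈ 70.0°S, 172.0°W

From cos δ = sin φ₁ sin φ₂ + cos φ₁ cos φ₂ cos Δλ, the central angle is δ ≈ 2.734 rad (156.7°).
Interpolate at f = 6/7 with slerp weights a = sin((1−f)δ)/sin δ ≈ 0.961, b = sin(fδ)/sin δ ≈ 1.807.
p = a·p₁ + b·p₂ ≈ (-0.338, -0.048, -0.940); φ = arcsin(p_z) ≈ -70.05°, λ = atan2(p_y, p_x) ≈ -171.95°.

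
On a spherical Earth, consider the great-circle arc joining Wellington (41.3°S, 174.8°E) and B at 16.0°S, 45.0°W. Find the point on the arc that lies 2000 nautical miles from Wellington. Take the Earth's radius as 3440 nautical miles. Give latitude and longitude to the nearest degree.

Convert each endpoint to a unit vector on the sphere (x = cos φ cos λ, y = cos φ sin λ, z = sin φ).
The central angle between the endpoints is δ = arccos(p₁·p₂) ≈ 1.953 rad (111.9°). The total great-circle distance is δ·R ≈ 1.953 × 3440 ≈ 6718 nmi, so the target fraction is f = 2000/6718 ≈ 0.298.
Interpolate at f ≈ 0.298 with slerp weights a = sin((1−f)δ)/sin δ ≈ 1.056, b = sin(fδ)/sin δ ≈ 0.592.
p = a·p₁ + b·p₂ ≈ (-0.388, -0.330, -0.860); φ = arcsin(p_z) ≈ -59.36°, λ = atan2(p_y, p_x) ≈ -139.59°.

≈ 59°S, 140°W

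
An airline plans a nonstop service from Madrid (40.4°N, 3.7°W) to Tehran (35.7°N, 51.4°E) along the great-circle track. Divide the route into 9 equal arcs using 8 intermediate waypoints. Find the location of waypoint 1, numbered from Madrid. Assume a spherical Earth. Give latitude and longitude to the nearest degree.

Convert each endpoint to a unit vector on the sphere (x = cos φ cos λ, y = cos φ sin λ, z = sin φ).
The central angle between the endpoints is δ = arccos(p₁·p₂) ≈ 0.749 rad (42.9°).
Interpolate at f = 1/9 with slerp weights a = sin((1−f)δ)/sin δ ≈ 0.907, b = sin(fδ)/sin δ ≈ 0.122.
p = a·p₁ + b·p₂ ≈ (0.751, 0.033, 0.659); φ = arcsin(p_z) ≈ 41.24°, λ = atan2(p_y, p_x) ≈ 2.51°.

≈ 41°N, 3°E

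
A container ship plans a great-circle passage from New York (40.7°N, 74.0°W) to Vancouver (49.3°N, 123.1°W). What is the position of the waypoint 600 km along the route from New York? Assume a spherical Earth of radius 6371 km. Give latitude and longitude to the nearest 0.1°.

≈ (43.3°N, 80.4°W)

Convert each endpoint to a unit vector on the sphere (x = cos φ cos λ, y = cos φ sin λ, z = sin φ).
The central angle between the endpoints is δ = arccos(p₁·p₂) ≈ 0.613 rad (35.1°). The total great-circle distance is δ·R ≈ 0.613 × 6371 ≈ 3904 km, so the target fraction is f = 600/3904 ≈ 0.154.
Interpolate at f ≈ 0.154 with slerp weights a = sin((1−f)δ)/sin δ ≈ 0.862, b = sin(fδ)/sin δ ≈ 0.164.
p = a·p₁ + b·p₂ ≈ (0.122, -0.717, 0.686); φ = arcsin(p_z) ≈ 43.31°, λ = atan2(p_y, p_x) ≈ -80.36°.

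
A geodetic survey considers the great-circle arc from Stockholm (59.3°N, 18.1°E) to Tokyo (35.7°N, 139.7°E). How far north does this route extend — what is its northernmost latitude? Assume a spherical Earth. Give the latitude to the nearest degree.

≈ 68°N

The great circle lies in the plane with unit normal n̂ = (p₁ × p₂)/|p₁ × p₂|.
Here n̂_z ≈ +0.368; the vertex latitude is φ_max = arccos|n̂_z| ≈ 68.4°.
Check via Clairaut: cos φ_max = |cos φ₁| · sin C = cos(59.3°)·sin(46.2°) ≈ 0.368, again giving ≈ 68.4°.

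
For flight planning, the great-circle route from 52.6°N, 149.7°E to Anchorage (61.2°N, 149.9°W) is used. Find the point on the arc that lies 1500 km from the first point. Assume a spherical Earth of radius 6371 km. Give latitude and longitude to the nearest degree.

≈ 60°N, 171°E

The haversine formula gives a central angle δ ≈ 0.572 rad (32.8°) between the endpoints. The total great-circle distance is δ·R ≈ 0.572 × 6371 ≈ 3646 km, so the target fraction is f = 1500/3646 ≈ 0.411.
Interpolate at f ≈ 0.411 with slerp weights a = sin((1−f)δ)/sin δ ≈ 0.610, b = sin(fδ)/sin δ ≈ 0.431.
p = a·p₁ + b·p₂ ≈ (-0.500, 0.083, 0.862); φ = arcsin(p_z) ≈ 59.58°, λ = atan2(p_y, p_x) ≈ 170.57°.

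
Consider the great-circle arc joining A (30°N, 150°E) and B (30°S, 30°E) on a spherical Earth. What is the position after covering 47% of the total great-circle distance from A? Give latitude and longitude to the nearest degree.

≈ (2°N, 93°E)

The haversine formula gives a central angle δ ≈ 2.246 rad (128.7°) between the endpoints.
Interpolate at f = 0.47 with slerp weights a = sin((1−f)δ)/sin δ ≈ 1.189, b = sin(fδ)/sin δ ≈ 1.115.
p = a·p₁ + b·p₂ ≈ (-0.056, 0.998, 0.037); φ = arcsin(p_z) ≈ 2.14°, λ = atan2(p_y, p_x) ≈ 93.21°.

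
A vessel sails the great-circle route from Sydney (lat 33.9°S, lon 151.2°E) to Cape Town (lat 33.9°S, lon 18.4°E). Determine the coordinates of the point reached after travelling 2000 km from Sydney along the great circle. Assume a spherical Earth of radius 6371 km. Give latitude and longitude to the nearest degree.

From cos δ = sin φ₁ sin φ₂ + cos φ₁ cos φ₂ cos Δλ, the central angle is δ ≈ 1.728 rad (99.0°). The total great-circle distance is δ·R ≈ 1.728 × 6371 ≈ 11012 km, so the target fraction is f = 2000/11012 ≈ 0.182.
Interpolate at f ≈ 0.182 with slerp weights a = sin((1−f)δ)/sin δ ≈ 1.000, b = sin(fδ)/sin δ ≈ 0.313.
p = a·p₁ + b·p₂ ≈ (-0.481, 0.482, -0.732); φ = arcsin(p_z) ≈ -47.08°, λ = atan2(p_y, p_x) ≈ 134.96°.

≈ lat 47°S, lon 135°E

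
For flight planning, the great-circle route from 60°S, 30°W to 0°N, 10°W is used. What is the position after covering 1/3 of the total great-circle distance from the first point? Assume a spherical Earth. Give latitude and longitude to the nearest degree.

≈ 40°S, 20°W

Convert each endpoint to a unit vector on the sphere (x = cos φ cos λ, y = cos φ sin λ, z = sin φ).
The central angle between the endpoints is δ = arccos(p₁·p₂) ≈ 1.082 rad (62.0°).
Interpolate at f = 1/3 with slerp weights a = sin((1−f)δ)/sin δ ≈ 0.748, b = sin(fδ)/sin δ ≈ 0.400.
p = a·p₁ + b·p₂ ≈ (0.717, -0.256, -0.648); φ = arcsin(p_z) ≈ -40.37°, λ = atan2(p_y, p_x) ≈ -19.66°.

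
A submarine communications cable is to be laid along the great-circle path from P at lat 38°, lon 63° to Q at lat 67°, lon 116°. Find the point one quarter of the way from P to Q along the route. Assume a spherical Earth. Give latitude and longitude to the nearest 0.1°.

≈ lat 46.9°, lon 70.1°

The haversine formula gives a central angle δ ≈ 0.720 rad (41.2°) between the endpoints.
Interpolate at f = 1/4 with slerp weights a = sin((1−f)δ)/sin δ ≈ 0.780, b = sin(fδ)/sin δ ≈ 0.271.
p = a·p₁ + b·p₂ ≈ (0.232, 0.643, 0.730); φ = arcsin(p_z) ≈ 46.88°, λ = atan2(p_y, p_x) ≈ 70.12°.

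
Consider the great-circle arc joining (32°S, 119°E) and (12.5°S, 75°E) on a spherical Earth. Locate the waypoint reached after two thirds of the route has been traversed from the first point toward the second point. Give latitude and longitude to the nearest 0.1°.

≈ (20.3°S, 88.3°E)

Convert each endpoint to a unit vector on the sphere (x = cos φ cos λ, y = cos φ sin λ, z = sin φ).
The central angle between the endpoints is δ = arccos(p₁·p₂) ≈ 0.781 rad (44.7°).
Interpolate at f = 2/3 with slerp weights a = sin((1−f)δ)/sin δ ≈ 0.366, b = sin(fδ)/sin δ ≈ 0.707.
p = a·p₁ + b·p₂ ≈ (0.028, 0.938, -0.347); φ = arcsin(p_z) ≈ -20.29°, λ = atan2(p_y, p_x) ≈ 88.28°.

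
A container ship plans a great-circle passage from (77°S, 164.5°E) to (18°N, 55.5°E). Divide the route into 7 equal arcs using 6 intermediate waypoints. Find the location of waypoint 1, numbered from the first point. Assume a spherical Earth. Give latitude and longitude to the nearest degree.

The haversine formula gives a central angle δ ≈ 1.951 rad (111.8°) between the endpoints.
Interpolate at f = 1/7 with slerp weights a = sin((1−f)δ)/sin δ ≈ 1.071, b = sin(fδ)/sin δ ≈ 0.296.
p = a·p₁ + b·p₂ ≈ (-0.073, 0.297, -0.952); φ = arcsin(p_z) ≈ -72.22°, λ = atan2(p_y, p_x) ≈ 103.77°.

≈ (72°S, 104°E)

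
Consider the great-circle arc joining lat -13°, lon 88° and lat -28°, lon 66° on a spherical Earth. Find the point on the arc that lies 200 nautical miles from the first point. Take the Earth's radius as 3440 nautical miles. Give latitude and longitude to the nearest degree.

Convert each endpoint to a unit vector on the sphere (x = cos φ cos λ, y = cos φ sin λ, z = sin φ).
The central angle between the endpoints is δ = arccos(p₁·p₂) ≈ 0.443 rad (25.4°). The total great-circle distance is δ·R ≈ 0.443 × 3440 ≈ 1525 nmi, so the target fraction is f = 200/1525 ≈ 0.131.
Interpolate at f ≈ 0.131 with slerp weights a = sin((1−f)δ)/sin δ ≈ 0.876, b = sin(fδ)/sin δ ≈ 0.135.
p = a·p₁ + b·p₂ ≈ (0.078, 0.962, -0.261); φ = arcsin(p_z) ≈ -15.11°, λ = atan2(p_y, p_x) ≈ 85.34°.

≈ lat -15°, lon 85°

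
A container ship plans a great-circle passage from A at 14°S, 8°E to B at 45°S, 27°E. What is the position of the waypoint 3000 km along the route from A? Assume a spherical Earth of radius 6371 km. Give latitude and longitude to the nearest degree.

≈ 38°S, 21°E

From cos δ = sin φ₁ sin φ₂ + cos φ₁ cos φ₂ cos Δλ, the central angle is δ ≈ 0.610 rad (34.9°). The total great-circle distance is δ·R ≈ 0.610 × 6371 ≈ 3885 km, so the target fraction is f = 3000/3885 ≈ 0.772.
Interpolate at f ≈ 0.772 with slerp weights a = sin((1−f)δ)/sin δ ≈ 0.242, b = sin(fδ)/sin δ ≈ 0.792.
p = a·p₁ + b·p₂ ≈ (0.731, 0.287, -0.619); φ = arcsin(p_z) ≈ -38.22°, λ = atan2(p_y, p_x) ≈ 21.42°.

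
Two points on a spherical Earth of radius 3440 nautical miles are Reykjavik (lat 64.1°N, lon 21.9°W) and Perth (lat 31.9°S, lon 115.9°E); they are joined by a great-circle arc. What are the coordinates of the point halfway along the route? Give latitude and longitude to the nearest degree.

≈ lat 32°N, lon 87°E

From cos δ = sin φ₁ sin φ₂ + cos φ₁ cos φ₂ cos Δλ, the central angle is δ ≈ 2.419 rad (138.6°).
Interpolate at f = 1/2 with slerp weights a = sin((1−f)δ)/sin δ ≈ 1.414, b = sin(fδ)/sin δ ≈ 1.414.
p = a·p₁ + b·p₂ ≈ (0.049, 0.850, 0.525); φ = arcsin(p_z) ≈ 31.66°, λ = atan2(p_y, p_x) ≈ 86.72°.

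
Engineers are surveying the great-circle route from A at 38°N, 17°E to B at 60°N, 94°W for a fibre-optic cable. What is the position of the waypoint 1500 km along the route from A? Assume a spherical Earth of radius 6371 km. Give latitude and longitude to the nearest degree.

The haversine formula gives a central angle δ ≈ 1.168 rad (66.9°) between the endpoints. The total great-circle distance is δ·R ≈ 1.168 × 6371 ≈ 7441 km, so the target fraction is f = 1500/7441 ≈ 0.202.
Interpolate at f ≈ 0.202 with slerp weights a = sin((1−f)δ)/sin δ ≈ 0.873, b = sin(fδ)/sin δ ≈ 0.254.
p = a·p₁ + b·p₂ ≈ (0.649, 0.075, 0.757); φ = arcsin(p_z) ≈ 49.21°, λ = atan2(p_y, p_x) ≈ 6.56°.

≈ 49°N, 7°E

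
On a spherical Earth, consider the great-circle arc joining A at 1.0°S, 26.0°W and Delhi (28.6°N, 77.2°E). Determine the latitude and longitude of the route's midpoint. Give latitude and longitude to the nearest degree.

≈ 22°N, 21°E

Convert each endpoint to a unit vector on the sphere (x = cos φ cos λ, y = cos φ sin λ, z = sin φ).
The central angle between the endpoints is δ = arccos(p₁·p₂) ≈ 1.781 rad (102.1°).
Interpolate at f = 1/2 with slerp weights a = sin((1−f)δ)/sin δ ≈ 0.795, b = sin(fδ)/sin δ ≈ 0.795.
p = a·p₁ + b·p₂ ≈ (0.869, 0.332, 0.367); φ = arcsin(p_z) ≈ 21.51°, λ = atan2(p_y, p_x) ≈ 20.92°.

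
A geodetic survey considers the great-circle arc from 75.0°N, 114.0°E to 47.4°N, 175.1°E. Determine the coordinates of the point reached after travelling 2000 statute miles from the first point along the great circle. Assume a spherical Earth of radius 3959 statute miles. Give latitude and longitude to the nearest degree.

From cos δ = sin φ₁ sin φ₂ + cos φ₁ cos φ₂ cos Δλ, the central angle is δ ≈ 0.651 rad (37.3°). The total great-circle distance is δ·R ≈ 0.651 × 3959 ≈ 2576 mi, so the target fraction is f = 2000/2576 ≈ 0.776.
Interpolate at f ≈ 0.776 with slerp weights a = sin((1−f)δ)/sin δ ≈ 0.239, b = sin(fδ)/sin δ ≈ 0.799.
p = a·p₁ + b·p₂ ≈ (-0.564, 0.103, 0.819); φ = arcsin(p_z) ≈ 55.02°, λ = atan2(p_y, p_x) ≈ 169.67°.

≈ 55°N, 170°E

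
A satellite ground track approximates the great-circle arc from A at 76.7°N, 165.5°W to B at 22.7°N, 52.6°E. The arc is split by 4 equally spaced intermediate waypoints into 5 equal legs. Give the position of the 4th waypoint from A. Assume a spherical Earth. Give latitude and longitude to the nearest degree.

≈ 38°N, 55°E

The haversine formula gives a central angle δ ≈ 1.361 rad (78.0°) between the endpoints.
Interpolate at f = 4/5 with slerp weights a = sin((1−f)δ)/sin δ ≈ 0.275, b = sin(fδ)/sin δ ≈ 0.906.
p = a·p₁ + b·p₂ ≈ (0.446, 0.648, 0.617); φ = arcsin(p_z) ≈ 38.10°, λ = atan2(p_y, p_x) ≈ 55.44°.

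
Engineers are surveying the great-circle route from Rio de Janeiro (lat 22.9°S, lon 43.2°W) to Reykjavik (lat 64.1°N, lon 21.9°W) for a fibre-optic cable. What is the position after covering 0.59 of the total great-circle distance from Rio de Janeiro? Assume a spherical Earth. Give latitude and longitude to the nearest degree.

The haversine formula gives a central angle δ ≈ 1.546 rad (88.6°) between the endpoints.
Interpolate at f = 0.59 with slerp weights a = sin((1−f)δ)/sin δ ≈ 0.592, b = sin(fδ)/sin δ ≈ 0.791.
p = a·p₁ + b·p₂ ≈ (0.718, -0.502, 0.481); φ = arcsin(p_z) ≈ 28.75°, λ = atan2(p_y, p_x) ≈ -34.97°.

≈ lat 29°N, lon 35°W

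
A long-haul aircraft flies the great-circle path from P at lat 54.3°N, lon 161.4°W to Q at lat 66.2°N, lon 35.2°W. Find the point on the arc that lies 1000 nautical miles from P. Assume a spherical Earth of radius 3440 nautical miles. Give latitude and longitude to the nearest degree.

≈ lat 69°N, lon 143°W

Convert each endpoint to a unit vector on the sphere (x = cos φ cos λ, y = cos φ sin λ, z = sin φ).
The central angle between the endpoints is δ = arccos(p₁·p₂) ≈ 0.922 rad (52.8°). The total great-circle distance is δ·R ≈ 0.922 × 3440 ≈ 3173 nmi, so the target fraction is f = 1000/3173 ≈ 0.315.
Interpolate at f ≈ 0.315 with slerp weights a = sin((1−f)δ)/sin δ ≈ 0.741, b = sin(fδ)/sin δ ≈ 0.360.
p = a·p₁ + b·p₂ ≈ (-0.291, -0.222, 0.931); φ = arcsin(p_z) ≈ 68.54°, λ = atan2(p_y, p_x) ≈ -142.73°.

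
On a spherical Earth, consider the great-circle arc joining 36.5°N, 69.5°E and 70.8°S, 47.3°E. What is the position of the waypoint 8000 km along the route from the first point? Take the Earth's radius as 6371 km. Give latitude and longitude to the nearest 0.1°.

Convert each endpoint to a unit vector on the sphere (x = cos φ cos λ, y = cos φ sin λ, z = sin φ).
The central angle between the endpoints is δ = arccos(p₁·p₂) ≈ 1.893 rad (108.5°). The total great-circle distance is δ·R ≈ 1.893 × 6371 ≈ 12062 km, so the target fraction is f = 8000/12062 ≈ 0.663.
Interpolate at f ≈ 0.663 with slerp weights a = sin((1−f)δ)/sin δ ≈ 0.628, b = sin(fδ)/sin δ ≈ 1.002.
p = a·p₁ + b·p₂ ≈ (0.400, 0.715, -0.573); φ = arcsin(p_z) ≈ -34.98°, λ = atan2(p_y, p_x) ≈ 60.76°.

≈ 35.0°S, 60.8°E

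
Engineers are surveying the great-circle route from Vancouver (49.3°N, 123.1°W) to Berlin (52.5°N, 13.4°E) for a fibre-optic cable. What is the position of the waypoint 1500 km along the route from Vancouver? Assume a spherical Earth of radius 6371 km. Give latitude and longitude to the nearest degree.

≈ 61°N, 111°W

The haversine formula gives a central angle δ ≈ 1.252 rad (71.7°) between the endpoints. The total great-circle distance is δ·R ≈ 1.252 × 6371 ≈ 7976 km, so the target fraction is f = 1500/7976 ≈ 0.188.
Interpolate at f ≈ 0.188 with slerp weights a = sin((1−f)δ)/sin δ ≈ 0.895, b = sin(fδ)/sin δ ≈ 0.246.
p = a·p₁ + b·p₂ ≈ (-0.173, -0.454, 0.874); φ = arcsin(p_z) ≈ 60.89°, λ = atan2(p_y, p_x) ≈ -110.88°.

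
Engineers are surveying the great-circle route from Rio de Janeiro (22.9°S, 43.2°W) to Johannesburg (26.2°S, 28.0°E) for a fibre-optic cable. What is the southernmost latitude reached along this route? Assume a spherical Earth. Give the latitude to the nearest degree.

The great circle lies in the plane with unit normal n̂ = (p₁ × p₂)/|p₁ × p₂|.
Here n̂_z ≈ +0.870; the vertex latitude is φ_max = arccos|n̂_z| ≈ 29.5°.

≈ 29°S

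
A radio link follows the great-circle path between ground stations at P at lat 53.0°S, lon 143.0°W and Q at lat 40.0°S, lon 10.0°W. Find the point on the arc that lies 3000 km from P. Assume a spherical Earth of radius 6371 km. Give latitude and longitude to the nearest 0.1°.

≈ lat 69.3°S, lon 95.7°W

The haversine formula gives a central angle δ ≈ 1.371 rad (78.5°) between the endpoints. The total great-circle distance is δ·R ≈ 1.371 × 6371 ≈ 8732 km, so the target fraction is f = 3000/8732 ≈ 0.344.
Interpolate at f ≈ 0.344 with slerp weights a = sin((1−f)δ)/sin δ ≈ 0.799, b = sin(fδ)/sin δ ≈ 0.463.
p = a·p₁ + b·p₂ ≈ (-0.035, -0.351, -0.936); φ = arcsin(p_z) ≈ -69.35°, λ = atan2(p_y, p_x) ≈ -95.67°.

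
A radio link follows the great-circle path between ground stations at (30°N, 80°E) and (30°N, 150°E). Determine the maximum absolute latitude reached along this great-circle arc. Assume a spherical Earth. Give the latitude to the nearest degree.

The great circle lies in the plane with unit normal n̂ = (p₁ × p₂)/|p₁ × p₂|.
Here n̂_z ≈ +0.817; the vertex latitude is φ_max = arccos|n̂_z| ≈ 35.2°.

≈ 35°N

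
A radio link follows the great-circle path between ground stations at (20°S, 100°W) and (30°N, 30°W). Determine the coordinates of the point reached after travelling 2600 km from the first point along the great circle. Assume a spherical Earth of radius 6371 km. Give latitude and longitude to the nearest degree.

Write both endpoints as unit vectors p₁, p₂ with components (cos φ cos λ, cos φ sin λ, sin φ).
The central angle between the endpoints is δ = arccos(p₁·p₂) ≈ 1.463 rad (83.8°). The total great-circle distance is δ·R ≈ 1.463 × 6371 ≈ 9322 km, so the target fraction is f = 2600/9322 ≈ 0.279.
Interpolate at f ≈ 0.279 with slerp weights a = sin((1−f)δ)/sin δ ≈ 0.875, b = sin(fδ)/sin δ ≈ 0.399.
p = a·p₁ + b·p₂ ≈ (0.157, -0.983, -0.100); φ = arcsin(p_z) ≈ -5.72°, λ = atan2(p_y, p_x) ≈ -80.95°.

≈ (6°S, 81°W)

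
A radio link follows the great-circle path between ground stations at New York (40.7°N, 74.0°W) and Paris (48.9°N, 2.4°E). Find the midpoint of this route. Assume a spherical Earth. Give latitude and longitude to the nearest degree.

≈ (52°N, 39°W)

From cos δ = sin φ₁ sin φ₂ + cos φ₁ cos φ₂ cos Δλ, the central angle is δ ≈ 0.917 rad (52.5°).
Interpolate at f = 1/2 with slerp weights a = sin((1−f)δ)/sin δ ≈ 0.558, b = sin(fδ)/sin δ ≈ 0.558.
p = a·p₁ + b·p₂ ≈ (0.483, -0.391, 0.784); φ = arcsin(p_z) ≈ 51.60°, λ = atan2(p_y, p_x) ≈ -39.01°.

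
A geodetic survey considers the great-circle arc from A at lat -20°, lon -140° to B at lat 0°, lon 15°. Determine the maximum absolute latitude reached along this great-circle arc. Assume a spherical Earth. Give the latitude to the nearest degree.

The great circle lies in the plane with unit normal n̂ = (p₁ × p₂)/|p₁ × p₂|.
Here n̂_z ≈ +0.758; the vertex latitude is φ_max = arccos|n̂_z| ≈ 40.7°.
Check via Clairaut: cos φ_max = |cos φ₁| · sin C = cos(20.0°)·sin(126.3°) ≈ 0.758, again giving ≈ 40.7°.

≈ -41°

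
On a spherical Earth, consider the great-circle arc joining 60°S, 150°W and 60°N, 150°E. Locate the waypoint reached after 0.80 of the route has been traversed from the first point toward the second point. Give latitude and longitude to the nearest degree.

Convert each endpoint to a unit vector on the sphere (x = cos φ cos λ, y = cos φ sin λ, z = sin φ).
The central angle between the endpoints is δ = arccos(p₁·p₂) ≈ 2.246 rad (128.7°).
Interpolate at f = 0.80 with slerp weights a = sin((1−f)δ)/sin δ ≈ 0.556, b = sin(fδ)/sin δ ≈ 1.248.
p = a·p₁ + b·p₂ ≈ (-0.781, 0.173, 0.599); φ = arcsin(p_z) ≈ 36.83°, λ = atan2(p_y, p_x) ≈ 167.51°.

≈ 37°N, 168°E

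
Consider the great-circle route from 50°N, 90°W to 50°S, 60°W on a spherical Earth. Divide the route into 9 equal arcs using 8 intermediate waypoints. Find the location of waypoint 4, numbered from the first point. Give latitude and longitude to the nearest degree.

Convert each endpoint to a unit vector on the sphere (x = cos φ cos λ, y = cos φ sin λ, z = sin φ).
The central angle between the endpoints is δ = arccos(p₁·p₂) ≈ 1.802 rad (103.2°).
Interpolate at f = 4/9 with slerp weights a = sin((1−f)δ)/sin δ ≈ 0.865, b = sin(fδ)/sin δ ≈ 0.738.
p = a·p₁ + b·p₂ ≈ (0.237, -0.967, 0.098); φ = arcsin(p_z) ≈ 5.60°, λ = atan2(p_y, p_x) ≈ -76.22°.

≈ 6°N, 76°W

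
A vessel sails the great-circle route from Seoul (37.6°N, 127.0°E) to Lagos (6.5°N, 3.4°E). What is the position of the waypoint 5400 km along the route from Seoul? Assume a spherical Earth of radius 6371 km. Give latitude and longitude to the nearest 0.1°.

The haversine formula gives a central angle δ ≈ 1.946 rad (111.5°) between the endpoints. The total great-circle distance is δ·R ≈ 1.946 × 6371 ≈ 12399 km, so the target fraction is f = 5400/12399 ≈ 0.436.
Interpolate at f ≈ 0.436 with slerp weights a = sin((1−f)δ)/sin δ ≈ 0.957, b = sin(fδ)/sin δ ≈ 0.806.
p = a·p₁ + b·p₂ ≈ (0.343, 0.653, 0.675); φ = arcsin(p_z) ≈ 42.47°, λ = atan2(p_y, p_x) ≈ 62.31°.

≈ 42.5°N, 62.3°E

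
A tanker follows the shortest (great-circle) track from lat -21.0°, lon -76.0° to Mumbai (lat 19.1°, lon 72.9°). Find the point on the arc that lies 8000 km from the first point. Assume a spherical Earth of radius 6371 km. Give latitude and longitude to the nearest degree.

Write both endpoints as unit vectors p₁, p₂ with components (cos φ cos λ, cos φ sin λ, sin φ).
The central angle between the endpoints is δ = arccos(p₁·p₂) ≈ 2.631 rad (150.8°). The total great-circle distance is δ·R ≈ 2.631 × 6371 ≈ 16765 km, so the target fraction is f = 8000/16765 ≈ 0.477.
Interpolate at f ≈ 0.477 with slerp weights a = sin((1−f)δ)/sin δ ≈ 2.009, b = sin(fδ)/sin δ ≈ 1.947.
p = a·p₁ + b·p₂ ≈ (0.995, -0.061, -0.083); φ = arcsin(p_z) ≈ -4.75°, λ = atan2(p_y, p_x) ≈ -3.53°.

≈ lat -5°, lon -4°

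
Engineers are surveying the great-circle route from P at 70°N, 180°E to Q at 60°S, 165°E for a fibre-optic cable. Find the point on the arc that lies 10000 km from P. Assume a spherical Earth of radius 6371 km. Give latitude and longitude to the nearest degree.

Convert each endpoint to a unit vector on the sphere (x = cos φ cos λ, y = cos φ sin λ, z = sin φ).
The central angle between the endpoints is δ = arccos(p₁·p₂) ≈ 2.277 rad (130.4°). The total great-circle distance is δ·R ≈ 2.277 × 6371 ≈ 14504 km, so the target fraction is f = 10000/14504 ≈ 0.689.
Interpolate at f ≈ 0.689 with slerp weights a = sin((1−f)δ)/sin δ ≈ 0.853, b = sin(fδ)/sin δ ≈ 1.314.
p = a·p₁ + b·p₂ ≈ (-0.926, 0.170, -0.336); φ = arcsin(p_z) ≈ -19.63°, λ = atan2(p_y, p_x) ≈ 169.60°.

≈ 20°S, 170°E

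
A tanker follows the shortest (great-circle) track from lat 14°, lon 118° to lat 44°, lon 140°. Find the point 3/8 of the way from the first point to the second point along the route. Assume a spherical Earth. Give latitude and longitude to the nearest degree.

Write both endpoints as unit vectors p₁, p₂ with components (cos φ cos λ, cos φ sin λ, sin φ).
The central angle between the endpoints is δ = arccos(p₁·p₂) ≈ 0.618 rad (35.4°).
Interpolate at f = 3/8 with slerp weights a = sin((1−f)δ)/sin δ ≈ 0.650, b = sin(fδ)/sin δ ≈ 0.396.
p = a·p₁ + b·p₂ ≈ (-0.515, 0.740, 0.433); φ = arcsin(p_z) ≈ 25.64°, λ = atan2(p_y, p_x) ≈ 124.80°.

≈ lat 26°, lon 125°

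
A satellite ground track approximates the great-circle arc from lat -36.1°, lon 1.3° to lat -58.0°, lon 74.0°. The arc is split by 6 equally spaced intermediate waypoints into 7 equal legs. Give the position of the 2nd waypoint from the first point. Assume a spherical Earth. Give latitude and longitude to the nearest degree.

From cos δ = sin φ₁ sin φ₂ + cos φ₁ cos φ₂ cos Δλ, the central angle is δ ≈ 0.893 rad (51.2°).
Interpolate at f = 2/7 with slerp weights a = sin((1−f)δ)/sin δ ≈ 0.764, b = sin(fδ)/sin δ ≈ 0.324.
p = a·p₁ + b·p₂ ≈ (0.665, 0.179, -0.725); φ = arcsin(p_z) ≈ -46.49°, λ = atan2(p_y, p_x) ≈ 15.07°.

≈ lat -46°, lon 15°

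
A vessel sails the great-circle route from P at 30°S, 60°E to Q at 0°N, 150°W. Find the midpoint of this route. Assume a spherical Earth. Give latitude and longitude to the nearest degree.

≈ 45°S, 150°E

From cos δ = sin φ₁ sin φ₂ + cos φ₁ cos φ₂ cos Δλ, the central angle is δ ≈ 2.419 rad (138.6°).
Interpolate at f = 1/2 with slerp weights a = sin((1−f)δ)/sin δ ≈ 1.414, b = sin(fδ)/sin δ ≈ 1.414.
p = a·p₁ + b·p₂ ≈ (-0.612, 0.354, -0.707); φ = arcsin(p_z) ≈ -45.00°, λ = atan2(p_y, p_x) ≈ 150.00°.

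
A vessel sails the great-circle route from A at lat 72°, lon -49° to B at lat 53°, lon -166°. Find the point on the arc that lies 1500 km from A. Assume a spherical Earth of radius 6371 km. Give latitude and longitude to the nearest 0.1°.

Write both endpoints as unit vectors p₁, p₂ with components (cos φ cos λ, cos φ sin λ, sin φ).
The central angle between the endpoints is δ = arccos(p₁·p₂) ≈ 0.830 rad (47.5°). The total great-circle distance is δ·R ≈ 0.830 × 6371 ≈ 5286 km, so the target fraction is f = 1500/5286 ≈ 0.284.
Interpolate at f ≈ 0.284 with slerp weights a = sin((1−f)δ)/sin δ ≈ 0.759, b = sin(fδ)/sin δ ≈ 0.316.
p = a·p₁ + b·p₂ ≈ (-0.031, -0.223, 0.974); φ = arcsin(p_z) ≈ 76.99°, λ = atan2(p_y, p_x) ≈ -97.86°.

≈ lat 77.0°, lon -97.9°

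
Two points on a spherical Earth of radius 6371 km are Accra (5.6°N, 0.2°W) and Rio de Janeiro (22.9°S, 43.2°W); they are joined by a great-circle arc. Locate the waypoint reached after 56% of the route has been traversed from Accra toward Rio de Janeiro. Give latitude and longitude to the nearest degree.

≈ 11°S, 23°W

Write both endpoints as unit vectors p₁, p₂ with components (cos φ cos λ, cos φ sin λ, sin φ).
The central angle between the endpoints is δ = arccos(p₁·p₂) ≈ 0.886 rad (50.8°).
Interpolate at f = 0.56 with slerp weights a = sin((1−f)δ)/sin δ ≈ 0.491, b = sin(fδ)/sin δ ≈ 0.615.
p = a·p₁ + b·p₂ ≈ (0.901, -0.389, -0.191); φ = arcsin(p_z) ≈ -11.03°, λ = atan2(p_y, p_x) ≈ -23.37°.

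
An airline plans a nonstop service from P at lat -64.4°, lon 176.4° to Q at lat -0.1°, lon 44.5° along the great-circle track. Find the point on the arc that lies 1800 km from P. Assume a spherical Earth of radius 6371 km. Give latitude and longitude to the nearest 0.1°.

≈ lat -70.4°, lon 136.2°

Convert each endpoint to a unit vector on the sphere (x = cos φ cos λ, y = cos φ sin λ, z = sin φ).
The central angle between the endpoints is δ = arccos(p₁·p₂) ≈ 1.862 rad (106.7°). The total great-circle distance is δ·R ≈ 1.862 × 6371 ≈ 11862 km, so the target fraction is f = 1800/11862 ≈ 0.152.
Interpolate at f ≈ 0.152 with slerp weights a = sin((1−f)δ)/sin δ ≈ 1.044, b = sin(fδ)/sin δ ≈ 0.291.
p = a·p₁ + b·p₂ ≈ (-0.243, 0.232, -0.942); φ = arcsin(p_z) ≈ -70.37°, λ = atan2(p_y, p_x) ≈ 136.24°.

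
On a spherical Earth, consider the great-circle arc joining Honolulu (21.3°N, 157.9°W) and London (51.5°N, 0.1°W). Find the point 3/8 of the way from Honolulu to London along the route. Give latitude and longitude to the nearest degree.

≈ 59°N, 141°W

Convert each endpoint to a unit vector on the sphere (x = cos φ cos λ, y = cos φ sin λ, z = sin φ).
The central angle between the endpoints is δ = arccos(p₁·p₂) ≈ 1.826 rad (104.6°).
Interpolate at f = 3/8 with slerp weights a = sin((1−f)δ)/sin δ ≈ 0.940, b = sin(fδ)/sin δ ≈ 0.654.
p = a·p₁ + b·p₂ ≈ (-0.404, -0.330, 0.853); φ = arcsin(p_z) ≈ 58.54°, λ = atan2(p_y, p_x) ≈ -140.76°.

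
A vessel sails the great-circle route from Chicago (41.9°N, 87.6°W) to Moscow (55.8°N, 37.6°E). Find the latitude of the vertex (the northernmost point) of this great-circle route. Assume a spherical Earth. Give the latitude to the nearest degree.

≈ 69°N

The great circle lies in the plane with unit normal n̂ = (p₁ × p₂)/|p₁ × p₂|.
Here n̂_z ≈ +0.360; the vertex latitude is φ_max = arccos|n̂_z| ≈ 68.9°.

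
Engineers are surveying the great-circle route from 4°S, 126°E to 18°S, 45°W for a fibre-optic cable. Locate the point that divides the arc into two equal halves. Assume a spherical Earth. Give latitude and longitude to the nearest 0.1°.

≈ 67.1°S, 57.4°E

Write both endpoints as unit vectors p₁, p₂ with components (cos φ cos λ, cos φ sin λ, sin φ).
The central angle between the endpoints is δ = arccos(p₁·p₂) ≈ 2.728 rad (156.3°).
Interpolate at f = 1/2 with slerp weights a = sin((1−f)δ)/sin δ ≈ 2.433, b = sin(fδ)/sin δ ≈ 2.433.
p = a·p₁ + b·p₂ ≈ (0.210, 0.327, -0.921); φ = arcsin(p_z) ≈ -67.13°, λ = atan2(p_y, p_x) ≈ 57.37°.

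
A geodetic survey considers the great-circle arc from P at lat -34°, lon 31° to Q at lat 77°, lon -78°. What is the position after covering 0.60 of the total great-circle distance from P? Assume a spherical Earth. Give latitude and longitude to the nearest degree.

Write both endpoints as unit vectors p₁, p₂ with components (cos φ cos λ, cos φ sin λ, sin φ).
The central angle between the endpoints is δ = arccos(p₁·p₂) ≈ 2.221 rad (127.3°).
Interpolate at f = 0.60 with slerp weights a = sin((1−f)δ)/sin δ ≈ 0.975, b = sin(fδ)/sin δ ≈ 1.221.
p = a·p₁ + b·p₂ ≈ (0.750, 0.148, 0.645); φ = arcsin(p_z) ≈ 40.13°, λ = atan2(p_y, p_x) ≈ 11.14°.

≈ lat 40°, lon 11°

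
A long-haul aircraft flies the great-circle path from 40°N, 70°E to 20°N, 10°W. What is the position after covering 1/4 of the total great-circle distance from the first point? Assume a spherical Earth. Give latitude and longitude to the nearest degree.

≈ 41°N, 47°E

Convert each endpoint to a unit vector on the sphere (x = cos φ cos λ, y = cos φ sin λ, z = sin φ).
The central angle between the endpoints is δ = arccos(p₁·p₂) ≈ 1.219 rad (69.8°).
Interpolate at f = 1/4 with slerp weights a = sin((1−f)δ)/sin δ ≈ 0.844, b = sin(fδ)/sin δ ≈ 0.320.
p = a·p₁ + b·p₂ ≈ (0.517, 0.555, 0.652); φ = arcsin(p_z) ≈ 40.67°, λ = atan2(p_y, p_x) ≈ 47.05°.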